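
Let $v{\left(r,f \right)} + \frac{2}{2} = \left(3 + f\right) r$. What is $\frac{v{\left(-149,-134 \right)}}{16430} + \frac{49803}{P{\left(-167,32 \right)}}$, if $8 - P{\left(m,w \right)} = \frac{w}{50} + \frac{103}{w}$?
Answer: $\frac{327337647567}{27216295} \approx 12027.0$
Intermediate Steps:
$v{\left(r,f \right)} = -1 + r \left(3 + f\right)$ ($v{\left(r,f \right)} = -1 + \left(3 + f\right) r = -1 + r \left(3 + f\right)$)
$P{\left(m,w \right)} = 8 - \frac{103}{w} - \frac{w}{50}$ ($P{\left(m,w \right)} = 8 - \left(\frac{w}{50} + \frac{103}{w}\right) = 8 - \left(\frac{103}{w} + \frac{w}{50}\right) = 8 - \frac{103}{w} - \frac{w}{50}$)
$\frac{v{\left(-149,-134 \right)}}{16430} + \frac{49803}{P{\left(-167,32 \right)}} = \frac{-1 + 3 \left(-149\right) - -19966}{16430} + \frac{49803}{8 - \frac{103}{32} - \frac{16}{25}} = \left(-1 - 447 + 19966\right) \frac{1}{16430} + \frac{49803}{8 - \frac{103}{32} - \frac{16}{25}} = 19518 \cdot \frac{1}{16430} + \frac{49803}{8 - \frac{103}{32} - \frac{16}{25}} = \frac{9759}{8215} + \frac{49803}{\frac{3313}{800}} = \frac{9759}{8215} + 49803 \cdot \frac{800}{3313} = \frac{9759}{8215} + \frac{39842400}{3313} = \frac{327337647567}{27216295}$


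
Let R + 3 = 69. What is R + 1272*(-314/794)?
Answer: -173502/397 ≈ -437.03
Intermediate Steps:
R = 66 (R = -3 + 69 = 66)
R + 1272*(-314/794) = 66 + 1272*(-314/794) = 66 + 1272*(-314*1/794) = 66 + 1272*(-157/397) = 66 - 199704/397 = -173502/397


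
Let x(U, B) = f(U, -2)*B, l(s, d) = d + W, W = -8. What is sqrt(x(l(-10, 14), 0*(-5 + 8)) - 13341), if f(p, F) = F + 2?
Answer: I*sqrt(13341) ≈ 115.5*I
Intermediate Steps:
l(s, d) = -8 + d (l(s, d) = d - 8 = -8 + d)
f(p, F) = 2 + F
x(U, B) = 0 (x(U, B) = (2 - 2)*B = 0*B = 0)
sqrt(x(l(-10, 14), 0*(-5 + 8)) - 13341) = sqrt(0 - 13341) = sqrt(-13341) = I*sqrt(13341)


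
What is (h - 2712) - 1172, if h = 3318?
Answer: -566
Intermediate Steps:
(h - 2712) - 1172 = (3318 - 2712) - 1172 = 606 - 1172 = -566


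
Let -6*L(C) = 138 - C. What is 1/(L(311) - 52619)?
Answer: -6/315541 ≈ -1.9015e-5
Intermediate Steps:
L(C) = -23 + C/6 (L(C) = -(138 - C)/6 = -23 + C/6)
1/(L(311) - 52619) = 1/((-23 + (⅙)*311) - 52619) = 1/((-23 + 311/6) - 52619) = 1/(173/6 - 52619) = 1/(-315541/6) = -6/315541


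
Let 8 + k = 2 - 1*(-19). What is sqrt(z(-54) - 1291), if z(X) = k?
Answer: 3*I*sqrt(142) ≈ 35.749*I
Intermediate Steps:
k = 13 (k = -8 + (2 - 1*(-19)) = -8 + (2 + 19) = -8 + 21 = 13)
z(X) = 13
sqrt(z(-54) - 1291) = sqrt(13 - 1291) = sqrt(-1278) = 3*I*sqrt(142)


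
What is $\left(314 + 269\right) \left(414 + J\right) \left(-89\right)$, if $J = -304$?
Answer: $-5707570$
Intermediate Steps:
$\left(314 + 269\right) \left(414 + J\right) \left(-89\right) = \left(314 + 269\right) \left(414 - 304\right) \left(-89\right) = 583 \cdot 110 \left(-89\right) = 64130 \left(-89\right) = -5707570$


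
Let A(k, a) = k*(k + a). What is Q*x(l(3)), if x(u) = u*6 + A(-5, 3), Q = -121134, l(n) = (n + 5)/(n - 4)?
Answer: 4603092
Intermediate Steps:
l(n) = (5 + n)/(-4 + n)
A(k, a) = k*(a + k)
x(u) = 10 + 6*u (x(u) = u*6 - 5*(3 - 5) = 6*u - 5*(-2) = 6*u + 10 = 10 + 6*u)
Q*x(l(3)) = -121134*(10 + 6*((5 + 3)/(-4 + 3))) = -121134*(10 + 6*(8/(-1))) = -121134*(10 + 6*(-1*8)) = -121134*(10 + 6*(-8)) = -121134*(10 - 48) = -121134*(-38) = 4603092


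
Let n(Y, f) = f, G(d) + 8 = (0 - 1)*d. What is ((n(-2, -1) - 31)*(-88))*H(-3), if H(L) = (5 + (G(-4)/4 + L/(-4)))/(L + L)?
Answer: -6688/3 ≈ -2229.3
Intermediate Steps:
G(d) = -8 - d (G(d) = -8 + (0 - 1)*d = -8 - d)
H(L) = (4 - L/4)/(2*L) (H(L) = (5 + ((-8 - 1*(-4))/4 + L/(-4)))/(L + L) = (5 + ((-8 + 4)*(¼) + L*(-¼)))/((2*L)) = (5 + (-4*¼ - L/4))*(1/(2*L)) = (5 + (-1 - L/4))*(1/(2*L)) = (4 - L/4)*(1/(2*L)) = (4 - L/4)/(2*L))
((n(-2, -1) - 31)*(-88))*H(-3) = ((-1 - 31)*(-88))*((⅛)*(16 - 1*(-3))/(-3)) = (-32*(-88))*((⅛)*(-⅓)*(16 + 3)) = 2816*((⅛)*(-⅓)*19) = 2816*(-19/24) = -6688/3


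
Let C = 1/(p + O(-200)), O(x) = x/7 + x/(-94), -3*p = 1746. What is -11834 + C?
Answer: -2368906781/200178 ≈ -11834.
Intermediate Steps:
p = -582 (p = -1/3*1746 = -582)
O(x) = 87*x/658 (O(x) = x*(1/7) + x*(-1/94) = x/7 - x/94 = 87*x/658)
C = -329/200178 (C = 1/(-582 + (87/658)*(-200)) = 1/(-582 - 8700/329) = 1/(-200178/329) = -329/200178 ≈ -0.0016435)
-11834 + C = -11834 - 329/200178 = -2368906781/200178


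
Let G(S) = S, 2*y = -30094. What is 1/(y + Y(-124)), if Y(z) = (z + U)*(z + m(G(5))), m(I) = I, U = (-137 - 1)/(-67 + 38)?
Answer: -29/24861 ≈ -0.0011665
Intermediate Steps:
y = -15047 (y = (1/2)*(-30094) = -15047)
U = 138/29 (U = -138/(-29) = -138*(-1/29) = 138/29 ≈ 4.7586)
Y(z) = (5 + z)*(138/29 + z) (Y(z) = (z + 138/29)*(z + 5) = (138/29 + z)*(5 + z) = (5 + z)*(138/29 + z))
1/(y + Y(-124)) = 1/(-15047 + (690/29 + (-124)**2 + (283/29)*(-124))) = 1/(-15047 + (690/29 + 15376 - 35092/29)) = 1/(-15047 + 411502/29) = 1/(-24861/29) = -29/24861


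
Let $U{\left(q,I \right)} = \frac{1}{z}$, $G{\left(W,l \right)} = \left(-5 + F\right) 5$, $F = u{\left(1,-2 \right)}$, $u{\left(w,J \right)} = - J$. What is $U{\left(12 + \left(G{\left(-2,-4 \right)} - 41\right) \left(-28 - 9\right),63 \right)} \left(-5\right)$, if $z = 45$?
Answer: $- \frac{1}{9} \approx -0.11111$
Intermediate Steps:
$F = 2$ ($F = \left(-1\right) \left(-2\right) = 2$)
$G{\left(W,l \right)} = -15$ ($G{\left(W,l \right)} = \left(-5 + 2\right) 5 = \left(-3\right) 5 = -15$)
$U{\left(q,I \right)} = \frac{1}{45}$
$U{\left(12 + \left(G{\left(-2,-4 \right)} - 41\right) \left(-28 - 9\right),63 \right)} \left(-5\right) = \frac{1}{45} \left(-5\right) = - \frac{1}{9}$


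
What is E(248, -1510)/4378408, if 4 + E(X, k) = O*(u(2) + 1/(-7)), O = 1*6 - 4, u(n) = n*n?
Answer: 13/15324428 ≈ 8.4832e-7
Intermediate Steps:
u(n) = n²
O = 2 (O = 6 - 4 = 2)
E(X, k) = 26/7 (E(X, k) = -4 + 2*(2² + 1/(-7)) = -4 + 2*(4 - ⅐) = -4 + 2*(27/7) = -4 + 54/7 = 26/7)
E(248, -1510)/4378408 = (26/7)/4378408 = (26/7)*(1/4378408) = 13/15324428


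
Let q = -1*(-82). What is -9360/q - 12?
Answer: -5172/41 ≈ -126.15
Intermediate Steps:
q = 82
-9360/q - 12 = -9360/82 - 12 = -120*39/41 - 12 = -4680/41 - 12 = -5172/41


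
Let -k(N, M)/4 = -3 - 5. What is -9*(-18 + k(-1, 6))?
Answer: -126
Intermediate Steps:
k(N, M) = 32 (k(N, M) = -4*(-3 - 5) = -4*(-8) = 32)
-9*(-18 + k(-1, 6)) = -9*(-18 + 32) = -9*14 = -126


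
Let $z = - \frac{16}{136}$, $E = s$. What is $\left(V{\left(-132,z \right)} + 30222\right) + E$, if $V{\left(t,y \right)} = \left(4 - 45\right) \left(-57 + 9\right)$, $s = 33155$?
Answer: $65345$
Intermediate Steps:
$E = 33155$
$z = - \frac{2}{17}$ ($z = \left(-16\right) \frac{1}{136} = - \frac{2}{17} \approx -0.11765$)
$V{\left(t,y \right)} = 1968$ ($V{\left(t,y \right)} = \left(-41\right) \left(-48\right) = 1968$)
$\left(V{\left(-132,z \right)} + 30222\right) + E = \left(1968 + 30222\right) + 33155 = 32190 + 33155 = 65345$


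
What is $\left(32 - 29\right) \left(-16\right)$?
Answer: $-48$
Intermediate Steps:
$\left(32 - 29\right) \left(-16\right) = 3 \left(-16\right) = -48$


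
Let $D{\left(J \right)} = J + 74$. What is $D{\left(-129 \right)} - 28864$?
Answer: $-28919$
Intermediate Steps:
$D{\left(J \right)} = 74 + J$
$D{\left(-129 \right)} - 28864 = \left(74 - 129\right) - 28864 = -55 - 28864 = -28919$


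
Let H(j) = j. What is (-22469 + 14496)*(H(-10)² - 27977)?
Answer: 222263321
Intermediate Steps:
(-22469 + 14496)*(H(-10)² - 27977) = (-22469 + 14496)*((-10)² - 27977) = -7973*(100 - 27977) = -7973*(-27877) = 222263321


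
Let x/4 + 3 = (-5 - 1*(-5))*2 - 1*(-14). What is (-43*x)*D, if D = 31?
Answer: -58652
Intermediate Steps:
x = 44 (x = -12 + 4*((-5 - 1*(-5))*2 - 1*(-14)) = -12 + 4*((-5 + 5)*2 + 14) = -12 + 4*(0*2 + 14) = -12 + 4*(0 + 14) = -12 + 4*14 = -12 + 56 = 44)
(-43*x)*D = -43*44*31 = -1892*31 = -58652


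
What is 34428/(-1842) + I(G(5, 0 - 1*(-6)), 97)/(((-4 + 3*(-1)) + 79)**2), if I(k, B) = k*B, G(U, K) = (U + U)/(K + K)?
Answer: -178325857/9548928 ≈ -18.675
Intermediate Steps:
G(U, K) = U/K (G(U, K) = (2*U)/((2*K)) = (2*U)*(1/(2*K)) = U/K)
I(k, B) = B*k
34428/(-1842) + I(G(5, 0 - 1*(-6)), 97)/(((-4 + 3*(-1)) + 79)**2) = 34428/(-1842) + (97*(5/(0 - 1*(-6))))/(((-4 + 3*(-1)) + 79)**2) = 34428*(-1/1842) + (97*(5/(0 + 6)))/(((-4 - 3) + 79)**2) = -5738/307 + (97*(5/6))/((-7 + 79)**2) = -5738/307 + (97*(5*(1/6)))/(72**2) = -5738/307 + (97*(5/6))/5184 = -5738/307 + (485/6)*(1/5184) = -5738/307 + 485/31104 = -178325857/9548928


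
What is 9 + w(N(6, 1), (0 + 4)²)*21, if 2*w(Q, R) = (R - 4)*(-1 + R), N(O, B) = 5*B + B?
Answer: 1899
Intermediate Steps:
N(O, B) = 6*B
w(Q, R) = (-1 + R)*(-4 + R)/2 (w(Q, R) = ((R - 4)*(-1 + R))/2 = ((-4 + R)*(-1 + R))/2 = ((-1 + R)*(-4 + R))/2 = (-1 + R)*(-4 + R)/2)
9 + w(N(6, 1), (0 + 4)²)*21 = 9 + (2 + ((0 + 4)²)²/2 - 5*(0 + 4)²/2)*21 = 9 + (2 + (4²)²/2 - 5/2*4²)*21 = 9 + (2 + (½)*16² - 5/2*16)*21 = 9 + (2 + (½)*256 - 40)*21 = 9 + (2 + 128 - 40)*21 = 9 + 90*21 = 9 + 1890 = 1899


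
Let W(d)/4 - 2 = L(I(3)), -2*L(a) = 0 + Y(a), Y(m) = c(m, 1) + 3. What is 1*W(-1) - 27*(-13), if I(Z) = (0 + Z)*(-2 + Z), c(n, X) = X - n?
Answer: 357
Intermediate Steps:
I(Z) = Z*(-2 + Z)
Y(m) = 4 - m (Y(m) = (1 - m) + 3 = 4 - m)
L(a) = -2 + a/2 (L(a) = -(0 + (4 - a))/2 = -(4 - a)/2 = -2 + a/2)
W(d) = 6 (W(d) = 8 + 4*(-2 + (3*(-2 + 3))/2) = 8 + 4*(-2 + (3*1)/2) = 8 + 4*(-2 + (1/2)*3) = 8 + 4*(-2 + 3/2) = 8 + 4*(-1/2) = 8 - 2 = 6)
1*W(-1) - 27*(-13) = 1*6 - 27*(-13) = 6 + 351 = 357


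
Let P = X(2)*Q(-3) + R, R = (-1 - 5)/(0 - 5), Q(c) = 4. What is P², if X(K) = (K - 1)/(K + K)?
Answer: 121/25 ≈ 4.8400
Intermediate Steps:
X(K) = (-1 + K)/(2*K) (X(K) = (-1 + K)/((2*K)) = (-1 + K)*(1/(2*K)) = (-1 + K)/(2*K))
R = 6/5 (R = -6/(-5) = -6*(-⅕) = 6/5 ≈ 1.2000)
P = 11/5 (P = ((½)*(-1 + 2)/2)*4 + 6/5 = ((½)*(½)*1)*4 + 6/5 = (¼)*4 + 6/5 = 1 + 6/5 = 11/5 ≈ 2.2000)
P² = (11/5)² = 121/25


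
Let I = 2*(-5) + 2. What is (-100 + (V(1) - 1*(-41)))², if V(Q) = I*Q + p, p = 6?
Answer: 3721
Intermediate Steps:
I = -8 (I = -10 + 2 = -8)
V(Q) = 6 - 8*Q (V(Q) = -8*Q + 6 = 6 - 8*Q)
(-100 + (V(1) - 1*(-41)))² = (-100 + ((6 - 8*1) - 1*(-41)))² = (-100 + ((6 - 8) + 41))² = (-100 + (-2 + 41))² = (-100 + 39)² = (-61)² = 3721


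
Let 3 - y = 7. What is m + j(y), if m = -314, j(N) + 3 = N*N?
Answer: -301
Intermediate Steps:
y = -4 (y = 3 - 1*7 = 3 - 7 = -4)
j(N) = -3 + N**2 (j(N) = -3 + N*N = -3 + N**2)
m + j(y) = -314 + (-3 + (-4)**2) = -314 + (-3 + 16) = -314 + 13 = -301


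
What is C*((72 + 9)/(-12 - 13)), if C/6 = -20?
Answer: 1944/5 ≈ 388.80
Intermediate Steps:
C = -120 (C = 6*(-20) = -120)
C*((72 + 9)/(-12 - 13)) = -120*(72 + 9)/(-12 - 13) = -9720/(-25) = -9720*(-1)/25 = -120*(-81/25) = 1944/5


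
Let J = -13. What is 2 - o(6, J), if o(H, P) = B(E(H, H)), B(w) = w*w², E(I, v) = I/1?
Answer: -214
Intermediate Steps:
E(I, v) = I (E(I, v) = I*1 = I)
B(w) = w³
o(H, P) = H³
2 - o(6, J) = 2 - 1*6³ = 2 - 1*216 = 2 - 216 = -214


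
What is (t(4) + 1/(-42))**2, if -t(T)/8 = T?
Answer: 1809025/1764 ≈ 1025.5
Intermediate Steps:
t(T) = -8*T
(t(4) + 1/(-42))**2 = (-8*4 + 1/(-42))**2 = (-32 - 1/42)**2 = (-1345/42)**2 = 1809025/1764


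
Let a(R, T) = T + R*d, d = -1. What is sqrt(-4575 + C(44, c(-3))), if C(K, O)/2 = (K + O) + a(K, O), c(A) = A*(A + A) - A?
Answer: 3*I*sqrt(499) ≈ 67.015*I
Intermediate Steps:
c(A) = -A + 2*A**2 (c(A) = A*(2*A) - A = 2*A**2 - A = -A + 2*A**2)
a(R, T) = T - R (a(R, T) = T + R*(-1) = T - R)
C(K, O) = 4*O (C(K, O) = 2*((K + O) + (O - K)) = 2*(2*O) = 4*O)
sqrt(-4575 + C(44, c(-3))) = sqrt(-4575 + 4*(-3*(-1 + 2*(-3)))) = sqrt(-4575 + 4*(-3*(-1 - 6))) = sqrt(-4575 + 4*(-3*(-7))) = sqrt(-4575 + 4*21) = sqrt(-4575 + 84) = sqrt(-4491) = 3*I*sqrt(499)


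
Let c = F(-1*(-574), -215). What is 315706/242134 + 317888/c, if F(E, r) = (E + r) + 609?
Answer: 4829818525/14649107 ≈ 329.70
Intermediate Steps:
F(E, r) = 609 + E + r
c = 968 (c = 609 - 1*(-574) - 215 = 609 + 574 - 215 = 968)
315706/242134 + 317888/c = 315706/242134 + 317888/968 = 315706*(1/242134) + 317888*(1/968) = 157853/121067 + 39736/121 = 4829818525/14649107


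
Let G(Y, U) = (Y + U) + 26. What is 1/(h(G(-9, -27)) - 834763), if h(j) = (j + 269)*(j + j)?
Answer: -1/839943 ≈ -1.1906e-6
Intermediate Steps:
G(Y, U) = 26 + U + Y (G(Y, U) = (U + Y) + 26 = 26 + U + Y)
h(j) = 2*j*(269 + j) (h(j) = (269 + j)*(2*j) = 2*j*(269 + j))
1/(h(G(-9, -27)) - 834763) = 1/(2*(26 - 27 - 9)*(269 + (26 - 27 - 9)) - 834763) = 1/(2*(-10)*(269 - 10) - 834763) = 1/(2*(-10)*259 - 834763) = 1/(-5180 - 834763) = 1/(-839943) = -1/839943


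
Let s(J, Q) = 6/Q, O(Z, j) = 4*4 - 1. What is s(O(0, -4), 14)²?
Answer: 9/49 ≈ 0.18367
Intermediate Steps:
O(Z, j) = 15 (O(Z, j) = 16 - 1 = 15)
s(O(0, -4), 14)² = (6/14)² = (6*(1/14))² = (3/7)² = 9/49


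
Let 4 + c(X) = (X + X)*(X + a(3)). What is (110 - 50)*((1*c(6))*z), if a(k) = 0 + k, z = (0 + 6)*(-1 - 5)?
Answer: -224640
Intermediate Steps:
z = -36 (z = 6*(-6) = -36)
a(k) = k
c(X) = -4 + 2*X*(3 + X) (c(X) = -4 + (X + X)*(X + 3) = -4 + (2*X)*(3 + X) = -4 + 2*X*(3 + X))
(110 - 50)*((1*c(6))*z) = (110 - 50)*((1*(-4 + 2*6² + 6*6))*(-36)) = 60*((1*(-4 + 2*36 + 36))*(-36)) = 60*((1*(-4 + 72 + 36))*(-36)) = 60*((1*104)*(-36)) = 60*(104*(-36)) = 60*(-3744) = -224640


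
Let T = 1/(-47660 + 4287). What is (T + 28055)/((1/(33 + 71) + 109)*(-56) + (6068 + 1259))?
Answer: 7909391841/344641858 ≈ 22.950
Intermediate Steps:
T = -1/43373 (T = 1/(-43373) = -1/43373 ≈ -2.3056e-5)
(T + 28055)/((1/(33 + 71) + 109)*(-56) + (6068 + 1259)) = (-1/43373 + 28055)/((1/(33 + 71) + 109)*(-56) + (6068 + 1259)) = 1216829514/(43373*((1/104 + 109)*(-56) + 7327)) = 1216829514/(43373*((11337/104)*(-56) + 7327)) = 1216829514/(43373*(-79359/13 + 7327)) = 1216829514/(43373*(15892/13)) = (1216829514/43373)*(13/15892) = 7909391841/344641858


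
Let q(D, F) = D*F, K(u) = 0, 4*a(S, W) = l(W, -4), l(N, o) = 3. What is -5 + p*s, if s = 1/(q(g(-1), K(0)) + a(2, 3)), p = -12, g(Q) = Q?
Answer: -21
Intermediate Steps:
a(S, W) = 3/4 (a(S, W) = (1/4)*3 = 3/4)
s = 4/3 (s = 1/(-1*0 + 3/4) = 1/(0 + 3/4) = 1/(3/4) = 4/3 ≈ 1.3333)
-5 + p*s = -5 - 12*4/3 = -5 - 16 = -21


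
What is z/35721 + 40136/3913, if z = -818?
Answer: 204356746/19968039 ≈ 10.234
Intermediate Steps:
z/35721 + 40136/3913 = -818/35721 + 40136/3913 = 204356746/19968039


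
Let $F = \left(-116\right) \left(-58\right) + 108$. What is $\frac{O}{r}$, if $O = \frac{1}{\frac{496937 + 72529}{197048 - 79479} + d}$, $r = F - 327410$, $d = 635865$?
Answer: $- \frac{117569}{23965657554187674} \approx -4.9057 \cdot 10^{-12}$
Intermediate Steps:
$F = 6836$ ($F = 6728 + 108 = 6836$)
$r = -320574$ ($r = 6836 - 327410 = -320574$)
$O = \frac{117569}{74758581651}$ ($O = \frac{1}{\frac{496937 + 72529}{197048 - 79479} + 635865} = \frac{1}{\frac{569466}{117569} + 635865} = \frac{1}{\frac{74758581651}{117569}} = \frac{117569}{74758581651} \approx 1.5726 \cdot 10^{-6}$)
$\frac{O}{r} = \frac{117569}{74758581651 \left(-320574\right)} = \frac{117569}{74758581651} \left(- \frac{1}{320574}\right) = - \frac{117569}{23965657554187674}$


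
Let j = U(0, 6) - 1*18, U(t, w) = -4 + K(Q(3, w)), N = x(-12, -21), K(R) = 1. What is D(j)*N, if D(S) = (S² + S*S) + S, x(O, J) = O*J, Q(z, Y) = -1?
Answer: 216972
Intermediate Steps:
x(O, J) = J*O
N = 252 (N = -21*(-12) = 252)
U(t, w) = -3 (U(t, w) = -4 + 1 = -3)
j = -21 (j = -3 - 1*18 = -3 - 18 = -21)
D(S) = S + 2*S² (D(S) = (S² + S²) + S = 2*S² + S = S + 2*S²)
D(j)*N = -21*(1 + 2*(-21))*252 = -21*(1 - 42)*252 = -21*(-41)*252 = 861*252 = 216972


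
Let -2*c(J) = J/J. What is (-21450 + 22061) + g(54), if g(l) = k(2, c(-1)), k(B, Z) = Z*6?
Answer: 608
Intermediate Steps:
c(J) = -1/2 (c(J) = -J/(2*J) = -1/2*1 = -1/2)
k(B, Z) = 6*Z
g(l) = -3 (g(l) = 6*(-1/2) = -3)
(-21450 + 22061) + g(54) = (-21450 + 22061) - 3 = 611 - 3 = 608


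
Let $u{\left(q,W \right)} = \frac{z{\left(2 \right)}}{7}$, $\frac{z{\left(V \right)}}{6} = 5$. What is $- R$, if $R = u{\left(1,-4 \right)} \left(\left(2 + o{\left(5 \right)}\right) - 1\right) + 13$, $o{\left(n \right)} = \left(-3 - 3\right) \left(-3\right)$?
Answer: $- \frac{661}{7} \approx -94.429$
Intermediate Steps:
$o{\left(n \right)} = 18$ ($o{\left(n \right)} = \left(-6\right) \left(-3\right) = 18$)
$z{\left(V \right)} = 30$ ($z{\left(V \right)} = 6 \cdot 5 = 30$)
$u{\left(q,W \right)} = \frac{30}{7}$
$R = \frac{661}{7}$ ($R = \frac{30 \left(\left(2 + 18\right) - 1\right)}{7} + 13 = \frac{30 \left(20 - 1\right)}{7} + 13 = \frac{30}{7} \cdot 19 + 13 = \frac{570}{7} + 13 = \frac{661}{7} \approx 94.429$)
$- R = \left(-1\right) \frac{661}{7} = - \frac{661}{7}$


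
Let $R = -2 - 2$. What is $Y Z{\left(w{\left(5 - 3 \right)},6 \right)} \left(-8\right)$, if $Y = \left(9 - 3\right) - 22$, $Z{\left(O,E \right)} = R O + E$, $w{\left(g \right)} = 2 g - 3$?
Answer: $256$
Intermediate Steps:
$R = -4$ ($R = -2 - 2 = -4$)
$w{\left(g \right)} = -3 + 2 g$
$Z{\left(O,E \right)} = E - 4 O$ ($Z{\left(O,E \right)} = - 4 O + E = E - 4 O$)
$Y = -16$ ($Y = 6 - 22 = -16$)
$Y Z{\left(w{\left(5 - 3 \right)},6 \right)} \left(-8\right) = - 16 \left(6 - 4 \left(-3 + 2 \left(5 - 3\right)\right)\right) \left(-8\right) = - 16 \left(6 - 4 \left(-3 + 2 \cdot 2\right)\right) \left(-8\right) = - 16 \left(6 - 4 \left(-3 + 4\right)\right) \left(-8\right) = - 16 \left(6 - 4\right) \left(-8\right) = \left(-16\right) 2 \left(-8\right) = \left(-32\right) \left(-8\right) = 256$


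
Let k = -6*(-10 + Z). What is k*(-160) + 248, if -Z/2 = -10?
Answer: 9848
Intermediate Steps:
Z = 20 (Z = -2*(-10) = 20)
k = -60 (k = -6*(-10 + 20) = -6*10 = -60)
k*(-160) + 248 = -60*(-160) + 248 = 9600 + 248 = 9848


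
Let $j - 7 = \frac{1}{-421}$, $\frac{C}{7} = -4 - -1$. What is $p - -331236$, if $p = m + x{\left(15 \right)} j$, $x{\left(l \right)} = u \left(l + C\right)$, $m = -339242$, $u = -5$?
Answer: $- \frac{3282146}{421} \approx -7796.1$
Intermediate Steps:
$C = -21$ ($C = 7 \left(-4 - -1\right) = 7 \left(-4 + 1\right) = 7 \left(-3\right) = -21$)
$j = \frac{2946}{421}$ ($j = 7 + \frac{1}{-421} = 7 - \frac{1}{421} = \frac{2946}{421} \approx 6.9976$)
$x{\left(l \right)} = 105 - 5 l$ ($x{\left(l \right)} = - 5 \left(l - 21\right) = - 5 \left(-21 + l\right) = 105 - 5 l$)
$p = - \frac{142732502}{421}$ ($p = -339242 + \left(105 - 75\right) \frac{2946}{421} = -339242 + 30 \cdot \frac{2946}{421} = -339242 + \frac{88380}{421} = - \frac{142732502}{421} \approx -3.3903 \cdot 10^{5}$)
$p - -331236 = - \frac{142732502}{421} - -331236 = - \frac{142732502}{421} + 331236 = - \frac{3282146}{421}$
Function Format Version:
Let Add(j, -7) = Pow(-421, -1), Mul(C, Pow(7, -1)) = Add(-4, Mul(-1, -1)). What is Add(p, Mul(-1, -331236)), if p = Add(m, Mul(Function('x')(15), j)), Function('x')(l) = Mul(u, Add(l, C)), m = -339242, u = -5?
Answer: Rational(-3282146, 421) ≈ -7796.1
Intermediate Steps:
C = -21 (C = Mul(7, Add(-4, Mul(-1, -1))) = Mul(7, Add(-4, 1)) = Mul(7, -3) = -21)
j = Rational(2946, 421) (j = Add(7, Pow(-421, -1)) = Add(7, Rational(-1, 421)) = Rational(2946, 421) ≈ 6.9976)
Function('x')(l) = Add(105, Mul(-5, l)) (Function('x')(l) = Mul(-5, Add(l, -21)) = Mul(-5, Add(-21, l)) = Add(105, Mul(-5, l)))
p = Rational(-142732502, 421) (p = Add(-339242, Mul(Add(105, Mul(-5, 15)), Rational(2946, 421))) = Add(-339242, Mul(Add(105, -75), Rational(2946, 421))) = Add(-339242, Mul(30, Rational(2946, 421))) = Add(-339242, Rational(88380, 421)) = Rational(-142732502, 421) ≈ -3.3903e+5)
Add(p, Mul(-1, -331236)) = Add(Rational(-142732502, 421), Mul(-1, -331236)) = Add(Rational(-142732502, 421), 331236) = Rational(-3282146, 421)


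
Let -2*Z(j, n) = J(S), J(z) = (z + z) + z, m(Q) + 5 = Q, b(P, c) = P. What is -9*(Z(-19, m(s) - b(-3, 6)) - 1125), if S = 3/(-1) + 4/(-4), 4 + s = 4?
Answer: 10071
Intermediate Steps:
s = 0 (s = -4 + 4 = 0)
m(Q) = -5 + Q
S = -4 (S = 3*(-1) + 4*(-1/4) = -3 - 1 = -4)
J(z) = 3*z (J(z) = 2*z + z = 3*z)
Z(j, n) = 6 (Z(j, n) = -3*(-4)/2 = -1/2*(-12) = 6)
-9*(Z(-19, m(s) - b(-3, 6)) - 1125) = -9*(6 - 1125) = -9*(-1119) = 10071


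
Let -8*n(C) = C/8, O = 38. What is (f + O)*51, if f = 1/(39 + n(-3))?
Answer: 95026/49 ≈ 1939.3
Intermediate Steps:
n(C) = -C/64 (n(C) = -C/(8*8) = -C/64)
f = 64/2499 (f = 1/(39 - 1/64*(-3)) = 1/(39 + 3/64) = 1/(2499/64) = 64/2499 ≈ 0.025610)
(f + O)*51 = (64/2499 + 38)*51 = (95026/2499)*51 = 95026/49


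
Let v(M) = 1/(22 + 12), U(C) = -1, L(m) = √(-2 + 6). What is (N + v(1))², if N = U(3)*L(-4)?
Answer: 4489/1156 ≈ 3.8832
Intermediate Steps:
L(m) = 2 (L(m) = √4 = 2)
v(M) = 1/34
N = -2 (N = -1*2 = -2)
(N + v(1))² = (-2 + 1/34)² = (-67/34)² = 4489/1156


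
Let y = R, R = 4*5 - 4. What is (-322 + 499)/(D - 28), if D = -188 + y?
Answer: -177/200 ≈ -0.88500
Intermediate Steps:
R = 16 (R = 20 - 4 = 16)
y = 16
D = -172 (D = -188 + 16 = -172)
(-322 + 499)/(D - 28) = (-322 + 499)/(-172 - 28) = 177/(-200) = 177*(-1/200) = -177/200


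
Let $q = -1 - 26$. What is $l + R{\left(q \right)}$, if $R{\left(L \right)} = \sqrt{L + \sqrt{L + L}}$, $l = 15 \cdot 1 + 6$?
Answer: $21 + \sqrt{-27 + 3 i \sqrt{6}} \approx 21.701 + 5.2432 i$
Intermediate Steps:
$q = -27$
$l = 21$ ($l = 15 + 6 = 21$)
$R{\left(L \right)} = \sqrt{L + \sqrt{2} \sqrt{L}}$ ($R{\left(L \right)} = \sqrt{L + \sqrt{2 L}} = \sqrt{L + \sqrt{2} \sqrt{L}}$)
$l + R{\left(q \right)} = 21 + \sqrt{-27 + \sqrt{2} \sqrt{-27}} = 21 + \sqrt{-27 + \sqrt{2} \cdot 3 i \sqrt{3}} = 21 + \sqrt{-27 + 3 i \sqrt{6}}$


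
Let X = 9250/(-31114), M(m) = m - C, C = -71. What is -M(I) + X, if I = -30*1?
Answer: -642462/15557 ≈ -41.297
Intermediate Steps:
I = -30
M(m) = 71 + m (M(m) = m - 1*(-71) = m + 71 = 71 + m)
X = -4625/15557 (X = 9250*(-1/31114) = -4625/15557 ≈ -0.29729)
-M(I) + X = -(71 - 30) - 4625/15557 = -1*41 - 4625/15557 = -41 - 4625/15557 = -642462/15557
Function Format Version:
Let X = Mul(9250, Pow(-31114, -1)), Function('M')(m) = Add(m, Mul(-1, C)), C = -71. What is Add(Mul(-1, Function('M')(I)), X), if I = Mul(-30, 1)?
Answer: Rational(-642462, 15557) ≈ -41.297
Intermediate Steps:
I = -30
Function('M')(m) = Add(71, m) (Function('M')(m) = Add(m, Mul(-1, -71)) = Add(m, 71) = Add(71, m))
X = Rational(-4625, 15557) (X = Mul(9250, Rational(-1, 31114)) = Rational(-4625, 15557) ≈ -0.29729)
Add(Mul(-1, Function('M')(I)), X) = Add(Mul(-1, Add(71, -30)), Rational(-4625, 15557)) = Add(Mul(-1, 41), Rational(-4625, 15557)) = Add(-41, Rational(-4625, 15557)) = Rational(-642462, 15557)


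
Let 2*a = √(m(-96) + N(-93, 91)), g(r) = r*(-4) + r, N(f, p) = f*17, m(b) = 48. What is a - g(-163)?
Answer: -489 + I*√1533/2 ≈ -489.0 + 19.577*I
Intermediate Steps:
N(f, p) = 17*f
g(r) = -3*r (g(r) = -4*r + r = -3*r)
a = I*√1533/2 (a = √(48 + 17*(-93))/2 = √(48 - 1581)/2 = √(-1533)/2 = (I*√1533)/2 = I*√1533/2 ≈ 19.577*I)
a - g(-163) = I*√1533/2 - (-3)*(-163) = I*√1533/2 - 1*489 = I*√1533/2 - 489 = -489 + I*√1533/2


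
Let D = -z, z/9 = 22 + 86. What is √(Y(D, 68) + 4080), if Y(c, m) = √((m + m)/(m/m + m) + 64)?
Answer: √(19424880 + 138*√78522)/69 ≈ 63.938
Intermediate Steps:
z = 972 (z = 9*(22 + 86) = 9*108 = 972)
D = -972 (D = -1*972 = -972)
Y(c, m) = √(64 + 2*m/(1 + m)) (Y(c, m) = √((2*m)/(1 + m) + 64) = √(2*m/(1 + m) + 64) = √(64 + 2*m/(1 + m)))
√(Y(D, 68) + 4080) = √(√2*√((32 + 33*68)/(1 + 68)) + 4080) = √(√2*√((32 + 2244)/69) + 4080) = √(√2*√((1/69)*2276) + 4080) = √(√2*√(2276/69) + 4080) = √(√2*(2*√39261/69) + 4080) = √(2*√78522/69 + 4080) = √(4080 + 2*√78522/69)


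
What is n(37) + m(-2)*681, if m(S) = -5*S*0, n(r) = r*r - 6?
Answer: 1363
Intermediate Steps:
n(r) = -6 + r**2 (n(r) = r**2 - 6 = -6 + r**2)
m(S) = 0
n(37) + m(-2)*681 = (-6 + 37**2) + 0*681 = (-6 + 1369) + 0 = 1363 + 0 = 1363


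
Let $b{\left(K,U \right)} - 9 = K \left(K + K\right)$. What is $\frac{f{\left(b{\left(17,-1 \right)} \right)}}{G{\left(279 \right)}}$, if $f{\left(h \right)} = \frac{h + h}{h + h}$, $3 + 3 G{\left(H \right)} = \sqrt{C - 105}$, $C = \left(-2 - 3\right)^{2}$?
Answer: $- \frac{9}{89} - \frac{12 i \sqrt{5}}{89} \approx -0.10112 - 0.30149 i$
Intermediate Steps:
$C = 25$ ($C = \left(-5\right)^{2} = 25$)
$b{\left(K,U \right)} = 9 + 2 K^{2}$ ($b{\left(K,U \right)} = 9 + K \left(K + K\right) = 9 + K 2 K = 9 + 2 K^{2}$)
$G{\left(H \right)} = -1 + \frac{4 i \sqrt{5}}{3}$ ($G{\left(H \right)} = -1 + \frac{\sqrt{25 - 105}}{3} = -1 + \frac{\sqrt{-80}}{3} = -1 + \frac{4 i \sqrt{5}}{3}$)
$f{\left(h \right)} = 1$ ($f{\left(h \right)} = \frac{2 h}{2 h} = 2 h \frac{1}{2 h} = 1$)
$\frac{f{\left(b{\left(17,-1 \right)} \right)}}{G{\left(279 \right)}} = 1 \frac{1}{-1 + \frac{4 i \sqrt{5}}{3}} = \frac{1}{-1 + \frac{4 i \sqrt{5}}{3}}$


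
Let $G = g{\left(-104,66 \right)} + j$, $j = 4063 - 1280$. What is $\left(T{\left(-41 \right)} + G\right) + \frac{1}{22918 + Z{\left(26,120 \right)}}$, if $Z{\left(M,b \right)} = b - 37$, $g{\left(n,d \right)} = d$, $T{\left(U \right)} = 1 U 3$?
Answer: $\frac{62700727}{23001} \approx 2726.0$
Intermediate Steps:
$T{\left(U \right)} = 3 U$ ($T{\left(U \right)} = U 3 = 3 U$)
$j = 2783$
$Z{\left(M,b \right)} = -37 + b$
$G = 2849$ ($G = 66 + 2783 = 2849$)
$\left(T{\left(-41 \right)} + G\right) + \frac{1}{22918 + Z{\left(26,120 \right)}} = \left(3 \left(-41\right) + 2849\right) + \frac{1}{22918 + \left(-37 + 120\right)} = \left(-123 + 2849\right) + \frac{1}{22918 + 83} = 2726 + \frac{1}{23001} = \frac{62700727}{23001}$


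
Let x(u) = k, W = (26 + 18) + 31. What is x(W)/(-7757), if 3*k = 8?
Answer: -8/23271 ≈ -0.00034378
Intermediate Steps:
k = 8/3 (k = (⅓)*8 = 8/3 ≈ 2.6667)
W = 75 (W = 44 + 31 = 75)
x(u) = 8/3
x(W)/(-7757) = (8/3)/(-7757) = (8/3)*(-1/7757) = -8/23271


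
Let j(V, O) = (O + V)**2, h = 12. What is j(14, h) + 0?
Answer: 676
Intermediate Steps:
j(14, h) + 0 = (12 + 14)**2 + 0 = 26**2 + 0 = 676 + 0 = 676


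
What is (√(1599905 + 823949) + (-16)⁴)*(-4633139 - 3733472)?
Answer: -548314218496 - 8366611*√2423854 ≈ -5.6134e+11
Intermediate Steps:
(√(1599905 + 823949) + (-16)⁴)*(-4633139 - 3733472) = (√2423854 + 65536)*(-8366611) = (65536 + √2423854)*(-8366611) = -548314218496 - 8366611*√2423854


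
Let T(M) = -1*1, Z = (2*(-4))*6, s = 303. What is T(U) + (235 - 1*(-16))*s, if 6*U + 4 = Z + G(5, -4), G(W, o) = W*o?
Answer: 76052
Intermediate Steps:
Z = -48 (Z = -8*6 = -48)
U = -12 (U = -⅔ + (-48 + 5*(-4))/6 = -⅔ + (-48 - 20)/6 = -⅔ + (⅙)*(-68) = -⅔ - 34/3 = -12)
T(M) = -1
T(U) + (235 - 1*(-16))*s = -1 + (235 - 1*(-16))*303 = -1 + (235 + 16)*303 = -1 + 251*303 = -1 + 76053 = 76052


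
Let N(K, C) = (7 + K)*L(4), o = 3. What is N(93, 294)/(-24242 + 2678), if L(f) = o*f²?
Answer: -400/1797 ≈ -0.22259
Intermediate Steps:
L(f) = 3*f²
N(K, C) = 336 + 48*K (N(K, C) = (7 + K)*(3*4²) = (7 + K)*(3*16) = (7 + K)*48 = 336 + 48*K)
N(93, 294)/(-24242 + 2678) = (336 + 48*93)/(-24242 + 2678) = (336 + 4464)/(-21564) = 4800*(-1/21564) = -400/1797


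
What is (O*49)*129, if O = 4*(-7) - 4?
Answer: -202272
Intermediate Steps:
O = -32 (O = -28 - 4 = -32)
(O*49)*129 = -32*49*129 = -1568*129 = -202272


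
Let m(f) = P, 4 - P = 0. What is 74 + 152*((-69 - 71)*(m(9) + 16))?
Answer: -425526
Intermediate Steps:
P = 4 (P = 4 - 1*0 = 4 + 0 = 4)
m(f) = 4
74 + 152*((-69 - 71)*(m(9) + 16)) = 74 + 152*((-69 - 71)*(4 + 16)) = 74 + 152*(-140*20) = 74 + 152*(-2800) = 74 - 425600 = -425526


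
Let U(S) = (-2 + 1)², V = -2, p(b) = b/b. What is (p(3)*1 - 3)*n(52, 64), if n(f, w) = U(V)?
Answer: -2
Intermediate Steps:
p(b) = 1
U(S) = 1 (U(S) = (-1)² = 1)
n(f, w) = 1
(p(3)*1 - 3)*n(52, 64) = (1*1 - 3)*1 = (1 - 3)*1 = -2*1 = -2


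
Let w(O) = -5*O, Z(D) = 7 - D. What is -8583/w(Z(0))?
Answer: 8583/35 ≈ 245.23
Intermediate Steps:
-8583/w(Z(0)) = -8583*(-1/(5*(7 - 1*0))) = -8583*(-1/(5*(7 + 0))) = -8583/((-5*7)) = -8583/(-35) = -8583*(-1/35) = 8583/35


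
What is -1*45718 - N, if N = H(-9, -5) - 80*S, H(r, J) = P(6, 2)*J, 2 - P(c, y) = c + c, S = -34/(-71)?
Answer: -3246808/71 ≈ -45730.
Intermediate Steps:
S = 34/71 (S = -34*(-1/71) = 34/71 ≈ 0.47887)
P(c, y) = 2 - 2*c (P(c, y) = 2 - (c + c) = 2 - 2*c)
H(r, J) = -10*J (H(r, J) = (2 - 2*6)*J = (2 - 12)*J = -10*J)
N = 830/71 (N = -10*(-5) - 80*34/71 = 50 - 2720/71 = 830/71 ≈ 11.690)
-1*45718 - N = -1*45718 - 1*830/71 = -45718 - 830/71 = -3246808/71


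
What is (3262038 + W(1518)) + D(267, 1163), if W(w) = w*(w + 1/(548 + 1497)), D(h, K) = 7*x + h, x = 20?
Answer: 11384044123/2045 ≈ 5.5668e+6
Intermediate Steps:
D(h, K) = 140 + h (D(h, K) = 7*20 + h = 140 + h)
W(w) = w*(1/2045 + w) (W(w) = w*(w + 1/2045) = w*(1/2045 + w))
(3262038 + W(1518)) + D(267, 1163) = (3262038 + 1518*(1/2045 + 1518)) + (140 + 267) = (3262038 + 1518*(3104311/2045)) + 407 = (3262038 + 4712344098/2045) + 407 = 11383211808/2045 + 407 = 11384044123/2045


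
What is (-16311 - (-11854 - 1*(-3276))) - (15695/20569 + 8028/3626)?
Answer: -288486938602/37291597 ≈ -7736.0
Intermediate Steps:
(-16311 - (-11854 - 1*(-3276))) - (15695/20569 + 8028/3626) = (-16311 - (-11854 + 3276)) - (15695*(1/20569) + 8028*(1/3626)) = (-16311 - 1*(-8578)) - (15695/20569 + 4014/1813) = (-16311 + 8578) - 1*111019001/37291597 = -7733 - 111019001/37291597 = -288486938602/37291597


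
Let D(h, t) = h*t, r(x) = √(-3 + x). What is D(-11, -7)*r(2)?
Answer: 77*I ≈ 77.0*I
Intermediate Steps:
D(-11, -7)*r(2) = (-11*(-7))*√(-3 + 2) = 77*√(-1) = 77*I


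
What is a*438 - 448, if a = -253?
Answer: -111262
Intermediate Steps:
a*438 - 448 = -253*438 - 448 = -110814 - 448 = -111262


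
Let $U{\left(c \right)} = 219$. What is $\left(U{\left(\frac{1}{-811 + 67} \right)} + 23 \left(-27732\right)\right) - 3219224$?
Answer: $-3856841$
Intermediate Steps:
$\left(U{\left(\frac{1}{-811 + 67} \right)} + 23 \left(-27732\right)\right) - 3219224 = \left(219 + 23 \left(-27732\right)\right) - 3219224 = \left(219 - 637836\right) - 3219224 = -637617 - 3219224 = -3856841$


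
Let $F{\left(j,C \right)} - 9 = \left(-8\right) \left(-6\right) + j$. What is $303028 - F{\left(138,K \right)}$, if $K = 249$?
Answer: $302833$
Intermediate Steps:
$F{\left(j,C \right)} = 57 + j$ ($F{\left(j,C \right)} = 9 + \left(\left(-8\right) \left(-6\right) + j\right) = 9 + \left(48 + j\right) = 57 + j$)
$303028 - F{\left(138,K \right)} = 303028 - \left(57 + 138\right) = 303028 - 195 = 302833$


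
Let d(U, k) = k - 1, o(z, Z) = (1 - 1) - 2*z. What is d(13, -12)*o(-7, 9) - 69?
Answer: -251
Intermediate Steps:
o(z, Z) = -2*z (o(z, Z) = 0 - 2*z = -2*z)
d(U, k) = -1 + k
d(13, -12)*o(-7, 9) - 69 = (-1 - 12)*(-2*(-7)) - 69 = -13*14 - 69 = -182 - 69 = -251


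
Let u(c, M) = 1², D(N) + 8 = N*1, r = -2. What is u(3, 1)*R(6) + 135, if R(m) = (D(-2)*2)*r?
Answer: 175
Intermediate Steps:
D(N) = -8 + N (D(N) = -8 + N*1 = -8 + N)
u(c, M) = 1
R(m) = 40 (R(m) = ((-8 - 2)*2)*(-2) = -10*2*(-2) = -20*(-2) = 40)
u(3, 1)*R(6) + 135 = 1*40 + 135 = 40 + 135 = 175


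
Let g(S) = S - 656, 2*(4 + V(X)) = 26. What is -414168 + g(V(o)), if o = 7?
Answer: -414815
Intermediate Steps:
V(X) = 9 (V(X) = -4 + (1/2)*26 = -4 + 13 = 9)
g(S) = -656 + S
-414168 + g(V(o)) = -414168 + (-656 + 9) = -414168 - 647 = -414815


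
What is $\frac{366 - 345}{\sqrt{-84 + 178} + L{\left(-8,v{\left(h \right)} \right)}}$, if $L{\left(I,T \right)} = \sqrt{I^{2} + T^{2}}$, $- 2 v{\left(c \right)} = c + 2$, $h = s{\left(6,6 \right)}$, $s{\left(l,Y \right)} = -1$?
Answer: $\frac{42}{\sqrt{257} + 2 \sqrt{94}} \approx 1.1857$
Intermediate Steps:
$h = -1$
$v{\left(c \right)} = -1 - \frac{c}{2}$ ($v{\left(c \right)} = - \frac{c + 2}{2} = - \frac{2 + c}{2} = -1 - \frac{c}{2}$)
$\frac{366 - 345}{\sqrt{-84 + 178} + L{\left(-8,v{\left(h \right)} \right)}} = \frac{366 - 345}{\sqrt{-84 + 178} + \sqrt{\left(-8\right)^{2} + \left(-1 - - \frac{1}{2}\right)^{2}}} = \frac{21}{\sqrt{94} + \sqrt{64 + \left(-1 + \frac{1}{2}\right)^{2}}} = \frac{21}{\sqrt{94} + \sqrt{64 + \left(- \frac{1}{2}\right)^{2}}} = \frac{21}{\sqrt{94} + \sqrt{64 + \frac{1}{4}}} = \frac{21}{\sqrt{94} + \sqrt{\frac{257}{4}}} = \frac{21}{\sqrt{94} + \frac{\sqrt{257}}{2}}$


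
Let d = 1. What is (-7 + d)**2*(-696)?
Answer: -25056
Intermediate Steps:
(-7 + d)**2*(-696) = (-7 + 1)**2*(-696) = (-6)**2*(-696) = 36*(-696) = -25056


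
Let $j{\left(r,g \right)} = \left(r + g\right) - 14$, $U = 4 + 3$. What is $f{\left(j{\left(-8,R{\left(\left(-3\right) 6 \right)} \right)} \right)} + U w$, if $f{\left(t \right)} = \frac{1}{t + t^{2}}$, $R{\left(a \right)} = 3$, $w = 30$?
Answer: $\frac{71821}{342} \approx 210.0$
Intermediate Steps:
$U = 7$
$j{\left(r,g \right)} = -14 + g + r$ ($j{\left(r,g \right)} = \left(g + r\right) - 14 = -14 + g + r$)
$f{\left(j{\left(-8,R{\left(\left(-3\right) 6 \right)} \right)} \right)} + U w = \frac{1}{\left(-14 + 3 - 8\right) \left(1 - 19\right)} + 7 \cdot 30 = \frac{1}{\left(-19\right) \left(1 - 19\right)} + 210 = - \frac{1}{19 \left(-18\right)} + 210 = \left(- \frac{1}{19}\right) \left(- \frac{1}{18}\right) + 210 = \frac{1}{342} + 210 = \frac{71821}{342}$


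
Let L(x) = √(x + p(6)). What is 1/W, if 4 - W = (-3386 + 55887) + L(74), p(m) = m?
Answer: -52497/2755934929 + 4*√5/2755934929 ≈ -1.9045e-5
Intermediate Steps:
L(x) = √(6 + x) (L(x) = √(x + 6) = √(6 + x))
W = -52497 - 4*√5 (W = 4 - ((-3386 + 55887) + √(6 + 74)) = 4 - (52501 + √80) = 4 - (52501 + 4*√5) = 4 + (-52501 - 4*√5) = -52497 - 4*√5 ≈ -52506.)
1/W = 1/(-52497 - 4*√5)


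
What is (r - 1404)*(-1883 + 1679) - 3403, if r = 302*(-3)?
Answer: 467837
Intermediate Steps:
r = -906
(r - 1404)*(-1883 + 1679) - 3403 = (-906 - 1404)*(-1883 + 1679) - 3403 = -2310*(-204) - 3403 = 471240 - 3403 = 467837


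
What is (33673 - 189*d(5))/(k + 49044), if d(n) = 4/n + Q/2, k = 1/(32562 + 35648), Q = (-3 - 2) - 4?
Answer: 2344534583/3345291241 ≈ 0.70085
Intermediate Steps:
Q = -9 (Q = -5 - 4 = -9)
k = 1/68210 ≈ 1.4661e-5
d(n) = -9/2 + 4/n (d(n) = 4/n - 9/2 = -9/2 + 4/n)
(33673 - 189*d(5))/(k + 49044) = (33673 - 189*(-9/2 + 4/5))/(1/68210 + 49044) = (33673 - 189*(-9/2 + 4*(⅕)))/(3345291241/68210) = (33673 - 189*(-9/2 + ⅘))*(68210/3345291241) = (33673 - 189*(-37/10))*(68210/3345291241) = (33673 + 6993/10)*(68210/3345291241) = (343723/10)*(68210/3345291241) = 2344534583/3345291241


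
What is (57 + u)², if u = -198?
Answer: 19881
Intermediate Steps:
(57 + u)² = (57 - 198)² = (-141)² = 19881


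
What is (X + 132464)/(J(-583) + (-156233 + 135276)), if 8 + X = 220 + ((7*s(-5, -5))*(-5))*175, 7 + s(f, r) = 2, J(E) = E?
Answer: -163301/21540 ≈ -7.5813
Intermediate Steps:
s(f, r) = -5 (s(f, r) = -7 + 2 = -5)
X = 30837 (X = -8 + (220 + ((7*(-5))*(-5))*175) = -8 + (220 - 35*(-5)*175) = -8 + (220 + 175*175) = -8 + (220 + 30625) = -8 + 30845 = 30837)
(X + 132464)/(J(-583) + (-156233 + 135276)) = (30837 + 132464)/(-583 + (-156233 + 135276)) = 163301/(-583 - 20957) = 163301/(-21540) = 163301*(-1/21540) = -163301/21540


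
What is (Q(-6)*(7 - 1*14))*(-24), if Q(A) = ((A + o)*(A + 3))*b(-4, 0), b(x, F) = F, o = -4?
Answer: 0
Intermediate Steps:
Q(A) = 0 (Q(A) = ((A - 4)*(A + 3))*0 = ((-4 + A)*(3 + A))*0 = 0)
(Q(-6)*(7 - 1*14))*(-24) = (0*(7 - 1*14))*(-24) = (0*(7 - 14))*(-24) = (0*(-7))*(-24) = 0*(-24) = 0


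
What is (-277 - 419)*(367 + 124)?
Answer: -341736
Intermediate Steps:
(-277 - 419)*(367 + 124) = -696*491 = -341736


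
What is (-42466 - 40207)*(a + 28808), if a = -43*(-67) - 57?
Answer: -2615112336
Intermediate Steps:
a = 2824 (a = 2881 - 57 = 2824)
(-42466 - 40207)*(a + 28808) = (-42466 - 40207)*(2824 + 28808) = -82673*31632 = -2615112336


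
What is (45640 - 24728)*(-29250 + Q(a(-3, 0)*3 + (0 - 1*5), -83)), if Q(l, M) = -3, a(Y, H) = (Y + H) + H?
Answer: -611738736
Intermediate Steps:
a(Y, H) = Y + 2*H (a(Y, H) = (H + Y) + H = Y + 2*H)
(45640 - 24728)*(-29250 + Q(a(-3, 0)*3 + (0 - 1*5), -83)) = (45640 - 24728)*(-29250 - 3) = 20912*(-29253) = -611738736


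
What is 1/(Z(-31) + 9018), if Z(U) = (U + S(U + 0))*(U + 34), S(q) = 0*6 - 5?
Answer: 1/8910 ≈ 0.00011223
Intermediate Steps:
S(q) = -5 (S(q) = 0 - 5 = -5)
Z(U) = (-5 + U)*(34 + U) (Z(U) = (U - 5)*(U + 34) = (-5 + U)*(34 + U))
1/(Z(-31) + 9018) = 1/((-170 + (-31)² + 29*(-31)) + 9018) = 1/((-170 + 961 - 899) + 9018) = 1/(-108 + 9018) = 1/8910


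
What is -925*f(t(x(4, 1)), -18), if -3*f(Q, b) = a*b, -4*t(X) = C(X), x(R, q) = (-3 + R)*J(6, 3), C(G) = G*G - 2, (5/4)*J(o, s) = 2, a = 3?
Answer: -16650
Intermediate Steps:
J(o, s) = 8/5 (J(o, s) = (⅘)*2 = 8/5)
C(G) = -2 + G² (C(G) = G² - 2 = -2 + G²)
x(R, q) = -24/5 + 8*R/5 (x(R, q) = (-3 + R)*(8/5) = -24/5 + 8*R/5)
t(X) = ½ - X²/4 (t(X) = -(-2 + X²)/4 = ½ - X²/4)
f(Q, b) = -b
-925*f(t(x(4, 1)), -18) = -(-925)*(-18) = -925*18 = -16650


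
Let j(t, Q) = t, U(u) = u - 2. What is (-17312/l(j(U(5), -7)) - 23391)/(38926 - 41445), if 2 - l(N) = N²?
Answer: 146425/17633 ≈ 8.3040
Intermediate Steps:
U(u) = -2 + u
l(N) = 2 - N²
(-17312/l(j(U(5), -7)) - 23391)/(38926 - 41445) = (-17312/(2 - (-2 + 5)²) - 23391)/(38926 - 41445) = (-17312/(2 - 1*3²) - 23391)/(-2519) = (-17312/(2 - 1*9) - 23391)*(-1/2519) = (-17312/(2 - 9) - 23391)*(-1/2519) = (-17312/(-7) - 23391)*(-1/2519) = (-17312*(-⅐) - 23391)*(-1/2519) = (17312/7 - 23391)*(-1/2519) = -146425/7*(-1/2519) = 146425/17633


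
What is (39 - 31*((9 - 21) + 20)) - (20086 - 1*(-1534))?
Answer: -21829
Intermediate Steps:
(39 - 31*((9 - 21) + 20)) - (20086 - 1*(-1534)) = (39 - 31*(-12 + 20)) - (20086 + 1534) = (39 - 31*8) - 1*21620 = (39 - 248) - 21620 = -209 - 21620 = -21829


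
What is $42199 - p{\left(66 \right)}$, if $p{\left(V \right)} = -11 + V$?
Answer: $42144$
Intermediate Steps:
$42199 - p{\left(66 \right)} = 42199 - \left(-11 + 66\right) = 42199 - 55 = 42144$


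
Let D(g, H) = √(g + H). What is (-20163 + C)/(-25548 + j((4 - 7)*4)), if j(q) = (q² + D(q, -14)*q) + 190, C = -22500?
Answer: 537852441/317874770 - 127989*I*√26/158937385 ≈ 1.692 - 0.0041061*I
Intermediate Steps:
D(g, H) = √(H + g)
j(q) = 190 + q² + q*√(-14 + q) (j(q) = (q² + √(-14 + q)*q) + 190 = (q² + q*√(-14 + q)) + 190 = 190 + q² + q*√(-14 + q))
(-20163 + C)/(-25548 + j((4 - 7)*4)) = (-20163 - 22500)/(-25548 + (190 + ((4 - 7)*4)² + ((4 - 7)*4)*√(-14 + (4 - 7)*4))) = -42663/(-25548 + (190 + (-3*4)² + (-3*4)*√(-14 - 3*4))) = -42663/(-25548 + (190 + (-12)² - 12*√(-14 - 12))) = -42663/(-25548 + (190 + 144 - 12*I*√26)) = -42663/(-25548 + (334 - 12*I*√26)) = -42663/(-25214 - 12*I*√26)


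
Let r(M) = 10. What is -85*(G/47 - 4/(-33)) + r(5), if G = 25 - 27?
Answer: 5140/1551 ≈ 3.3140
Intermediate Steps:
G = -2
-85*(G/47 - 4/(-33)) + r(5) = -85*(-2/47 - 4/(-33)) + 10 = -85*(-2*1/47 - 4*(-1/33)) + 10 = -85*(-2/47 + 4/33) + 10 = -85*122/1551 + 10 = -10370/1551 + 10 = 5140/1551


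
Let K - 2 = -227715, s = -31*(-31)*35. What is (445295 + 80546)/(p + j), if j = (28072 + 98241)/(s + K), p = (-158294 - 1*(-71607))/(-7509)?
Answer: 766324759511382/15875555269 ≈ 48271.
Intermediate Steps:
s = 33635 (s = 961*35 = 33635)
p = 86687/7509 (p = (-158294 + 71607)*(-1/7509) = -86687*(-1/7509) = 86687/7509 ≈ 11.544)
K = -227713 (K = 2 - 227715 = -227713)
j = -126313/194078 (j = (28072 + 98241)/(33635 - 227713) = 126313/(-194078) = 126313*(-1/194078) = -126313/194078 ≈ -0.65084)
(445295 + 80546)/(p + j) = (445295 + 80546)/(86687/7509 - 126313/194078) = 525841/(15875555269/1457331702) = 525841*(1457331702/15875555269) = 766324759511382/15875555269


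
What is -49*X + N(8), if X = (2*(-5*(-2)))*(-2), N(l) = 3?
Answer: 1963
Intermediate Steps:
X = -40 (X = (2*10)*(-2) = 20*(-2) = -40)
-49*X + N(8) = -49*(-40) + 3 = 1960 + 3 = 1963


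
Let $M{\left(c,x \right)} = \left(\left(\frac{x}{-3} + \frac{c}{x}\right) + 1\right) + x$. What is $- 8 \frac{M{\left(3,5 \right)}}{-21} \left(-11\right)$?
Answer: $- \frac{6512}{315} \approx -20.673$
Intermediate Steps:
$M{\left(c,x \right)} = 1 + \frac{2 x}{3} + \frac{c}{x}$ ($M{\left(c,x \right)} = \left(\left(x \left(- \frac{1}{3}\right) + \frac{c}{x}\right) + 1\right) + x = \left(\left(- \frac{x}{3} + \frac{c}{x}\right) + 1\right) + x = \left(1 - \frac{x}{3} + \frac{c}{x}\right) + x = 1 + \frac{2 x}{3} + \frac{c}{x}$)
$- 8 \frac{M{\left(3,5 \right)}}{-21} \left(-11\right) = - 8 \frac{1 + \frac{2}{3} \cdot 5 + \frac{3}{5}}{-21} \left(-11\right) = - 8 \left(1 + \frac{10}{3} + 3 \cdot \frac{1}{5}\right) \left(- \frac{1}{21}\right) \left(-11\right) = - 8 \left(1 + \frac{10}{3} + \frac{3}{5}\right) \left(- \frac{1}{21}\right) \left(-11\right) = - 8 \cdot \frac{74}{15} \left(- \frac{1}{21}\right) \left(-11\right) = \left(-8\right) \left(- \frac{74}{315}\right) \left(-11\right) = \frac{592}{315} \left(-11\right) = - \frac{6512}{315}$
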